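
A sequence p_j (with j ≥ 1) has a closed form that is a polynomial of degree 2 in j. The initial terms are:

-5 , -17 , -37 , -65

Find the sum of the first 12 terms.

1st diffs: -12, -20, -28.
2nd diffs: -8, -8 (constant).
Newton forward-difference form: p_j = -5 + (-12)·C(j-1,1) + (-8)·C(j-1,2).
Continuing: …, -101, -145, -197, -257, …, p_{12} = -577.
Summing j = 1..12 (12 terms) gives -2612.

-2612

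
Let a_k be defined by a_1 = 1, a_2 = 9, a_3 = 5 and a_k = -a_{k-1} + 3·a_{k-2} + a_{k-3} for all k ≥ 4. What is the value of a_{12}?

Compute successive terms:
a_4 = 23; a_5 = 1; a_6 = 73; a_7 = -47; a_8 = 267; a_9 = -335; a_{10} = 1089; a_{11} = -1827; a_{12} = 4759.

4759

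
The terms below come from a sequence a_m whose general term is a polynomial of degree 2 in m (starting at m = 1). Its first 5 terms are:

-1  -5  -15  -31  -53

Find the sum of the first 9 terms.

-657

1st diffs: -4, -10, -16, -22.
2nd diffs: -6, -6, -6 (constant).
Newton forward-difference form: a_m = -1 + (-4)·C(m-1,1) + (-6)·C(m-1,2).
Continuing: -81, -115, -155, -201.
Summing m = 1..9 (9 terms) gives -657.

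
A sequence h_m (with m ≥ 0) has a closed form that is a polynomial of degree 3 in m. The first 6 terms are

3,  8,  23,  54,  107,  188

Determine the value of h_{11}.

1598

1st diffs: 5, 15, 31, 53, 81.
2nd diffs: 10, 16, 22, 28.
3rd diffs: 6, 6, 6 (constant).
So h_m = m^3 + 2m^2 + 2m + 3.
Evaluating at m = 11 gives h_{11} = 1598.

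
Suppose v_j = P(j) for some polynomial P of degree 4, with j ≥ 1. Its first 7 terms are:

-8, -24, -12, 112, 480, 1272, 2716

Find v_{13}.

43888

1st diffs: -16, 12, 124, 368, 792, 1444.
2nd diffs: 28, 112, 244, 424, 652.
3rd diffs: 84, 132, 180, 228.
4th diffs: 48, 48, 48 (constant).
Newton forward-difference form: v_j = -8 + (-16)·C(j-1,1) + 28·C(j-1,2) + 84·C(j-1,3) + 48·C(j-1,4).
At j = 13: j-1 = 12, so v_{13} = -8 - 192 + 1848 + 18480 + 23760 = 43888.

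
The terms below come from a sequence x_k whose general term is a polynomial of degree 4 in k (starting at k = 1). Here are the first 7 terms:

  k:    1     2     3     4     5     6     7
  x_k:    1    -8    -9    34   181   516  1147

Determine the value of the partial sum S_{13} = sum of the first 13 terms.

58227

1st diffs: -9, -1, 43, 147, 335, 631.
2nd diffs: 8, 44, 104, 188, 296.
3rd diffs: 36, 60, 84, 108.
4th diffs: 24, 24, 24 (constant).
Newton forward-difference form: x_k = 1 + (-9)·C(k-1,1) + 8·C(k-1,2) + 36·C(k-1,3) + 24·C(k-1,4).
Continuing: …, 2206, 3849, 6256, 9631, …, x_{13} = 20221.
Summing k = 1..13 (13 terms) gives 58227.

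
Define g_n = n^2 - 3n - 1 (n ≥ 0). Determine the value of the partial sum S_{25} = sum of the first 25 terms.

3975

Over n = 0..24: Σn = 300, Σn² = 4900.
Total = (1)·4900 + (-3)·300 + (-1)·25 = 3975.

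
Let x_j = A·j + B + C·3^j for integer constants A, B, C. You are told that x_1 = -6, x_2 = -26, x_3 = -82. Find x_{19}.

Plug in j = 1, 2, 3: A + B + 3C = -6; 2A + B + 9C = -26; 3A + B + 27C = -82.
Subtracting the first from the second: A + 6C = -20.
Subtracting the second from the third: A + 18C = -56.
Solving: C = -3, A = -2, then B = 5.
So x_j = -2·j + 5 + (-3)·3^j; at j=19 this is -3486784434.

-3486784434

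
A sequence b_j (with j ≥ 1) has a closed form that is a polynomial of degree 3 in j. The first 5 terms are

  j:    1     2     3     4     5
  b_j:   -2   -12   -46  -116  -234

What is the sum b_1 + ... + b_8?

-2480

1st diffs: -10, -34, -70, -118.
2nd diffs: -24, -36, -48.
3rd diffs: -12, -12 (constant).
Newton forward-difference form: b_j = -2 + (-10)·C(j-1,1) + (-24)·C(j-1,2) + (-12)·C(j-1,3).
Continuing: -412, -662, -996.
Summing j = 1..8 (8 terms) gives -2480.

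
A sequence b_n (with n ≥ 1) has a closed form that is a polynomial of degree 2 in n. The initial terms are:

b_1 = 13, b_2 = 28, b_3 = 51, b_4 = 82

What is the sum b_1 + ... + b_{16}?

1st diffs: 15, 23, 31.
2nd diffs: 8, 8 (constant).
Newton forward-difference form: b_n = 13 + 15·C(n-1,1) + 8·C(n-1,2).
Continuing: …, 121, 168, 223, 286, …, b_{16} = 1078.
Summing n = 1..16 (16 terms) gives 6488.

6488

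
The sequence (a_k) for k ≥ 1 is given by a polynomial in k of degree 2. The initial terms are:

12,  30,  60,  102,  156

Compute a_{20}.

1st diffs: 18, 30, 42, 54.
2nd diffs: 12, 12, 12 (constant).
Newton forward-difference form: a_k = 12 + 18·C(k-1,1) + 12·C(k-1,2).
At k = 20: k-1 = 19, so a_{20} = 12 + 342 + 2052 = 2406.

2406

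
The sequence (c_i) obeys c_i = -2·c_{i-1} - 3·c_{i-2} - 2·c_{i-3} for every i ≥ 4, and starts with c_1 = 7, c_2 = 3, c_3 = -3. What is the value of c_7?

-43

Iterate the recurrence:
c_4 = -17, c_5 = 37, c_6 = -17, c_7 = -43.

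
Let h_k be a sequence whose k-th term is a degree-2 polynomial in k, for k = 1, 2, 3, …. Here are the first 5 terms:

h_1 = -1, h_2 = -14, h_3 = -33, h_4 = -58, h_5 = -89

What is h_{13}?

-553

1st diffs: -13, -19, -25, -31.
2nd diffs: -6, -6, -6 (constant).
So h_k = -3k^2 - 4k + 6.
Evaluating at k = 13 gives h_{13} = -553.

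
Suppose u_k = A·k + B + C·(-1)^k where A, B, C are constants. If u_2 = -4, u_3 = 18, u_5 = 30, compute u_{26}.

140

Plug in k = 2, 3, 5: 2A + B + C = -4; 3A + B - C = 18; 5A + B - C = 30.
Subtracting the first from the second: A - 2C = 22.
Subtracting the second from the third: 2A = 12.
Solving: C = -8, A = 6, then B = -8.
Hence u_{26} = 6·26 + (-8) + (-8)·1 = 140.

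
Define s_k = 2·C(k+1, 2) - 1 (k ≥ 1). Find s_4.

19

C(5, 2) = 10, so s_4 = 19.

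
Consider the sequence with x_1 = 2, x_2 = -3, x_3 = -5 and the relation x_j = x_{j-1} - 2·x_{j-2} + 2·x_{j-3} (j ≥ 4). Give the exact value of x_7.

-19

x_4 = 5; x_5 = 9; x_6 = -11; x_7 = -19.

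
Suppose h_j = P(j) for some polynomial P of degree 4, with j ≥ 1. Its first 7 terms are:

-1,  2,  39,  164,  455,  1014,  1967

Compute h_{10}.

8810

1st diffs: 3, 37, 125, 291, 559, 953.
2nd diffs: 34, 88, 166, 268, 394.
3rd diffs: 54, 78, 102, 126.
4th diffs: 24, 24, 24 (constant).
Newton forward-difference form: h_j = -1 + 3·C(j-1,1) + 34·C(j-1,2) + 54·C(j-1,3) + 24·C(j-1,4).
At j = 10: j-1 = 9, so h_{10} = -1 + 27 + 1224 + 4536 + 3024 = 8810.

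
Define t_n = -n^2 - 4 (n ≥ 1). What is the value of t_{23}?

t_{23} = -1·23^2 - 4 = -533.

-533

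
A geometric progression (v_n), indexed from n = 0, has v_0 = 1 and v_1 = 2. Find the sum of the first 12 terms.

Common ratio r = 2.
v_n = 1·2^(n-0).
S = 1·(2^12 - 1)/(2 - 1) = 1·(4096 - 1)/(1) = 4095.

4095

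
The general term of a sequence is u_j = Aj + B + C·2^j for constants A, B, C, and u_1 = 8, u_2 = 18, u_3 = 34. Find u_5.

114

Write the equations: A + B + 2C = 8; 2A + B + 4C = 18; 3A + B + 8C = 34.
Subtracting the first from the second: A + 2C = 10.
Subtracting the second from the third: A + 4C = 16.
Solving: C = 3, A = 4, then B = -2.
So u_j = 4·j + (-2) + 3·2^j; at j=5 this is 114.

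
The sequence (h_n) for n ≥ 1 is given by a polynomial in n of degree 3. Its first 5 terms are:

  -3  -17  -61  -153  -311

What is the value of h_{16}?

-11553

1st diffs: -14, -44, -92, -158.
2nd diffs: -30, -48, -66.
3rd diffs: -18, -18 (constant).
Newton forward-difference form: h_n = -3 + (-14)·C(n-1,1) + (-30)·C(n-1,2) + (-18)·C(n-1,3).
At n = 16: n-1 = 15, so h_{16} = -3 - 210 - 3150 - 8190 = -11553.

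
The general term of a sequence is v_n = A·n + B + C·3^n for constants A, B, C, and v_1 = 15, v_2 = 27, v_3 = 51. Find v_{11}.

177219

Write the equations: A + B + 3C = 15; 2A + B + 9C = 27; 3A + B + 27C = 51.
Subtracting the first from the second: A + 6C = 12.
Subtracting the second from the third: A + 18C = 24.
Solving: C = 1, A = 6, then B = 6.
So v_n = 6·n + 6 + 1·3^n; at n=11 this is 177219.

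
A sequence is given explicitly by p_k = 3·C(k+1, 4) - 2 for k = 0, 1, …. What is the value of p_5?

C(6, 4) = 15, so p_5 = 43.

43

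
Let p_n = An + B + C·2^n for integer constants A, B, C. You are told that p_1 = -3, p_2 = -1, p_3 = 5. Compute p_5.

The three given values yield: A + B + 2C = -3; 2A + B + 4C = -1; 3A + B + 8C = 5.
Subtracting the first from the second: A + 2C = 2.
Subtracting the second from the third: A + 4C = 6.
Solving: C = 2, A = -2, then B = -5.
So p_n = -2·n + (-5) + 2·2^n; at n=5 this is 49.

49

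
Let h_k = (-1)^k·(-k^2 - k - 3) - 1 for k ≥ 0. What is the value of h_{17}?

308

(-1)^17 = -1; -k^2 - k - 3 at k=17 is -309; so h_{17} = 308.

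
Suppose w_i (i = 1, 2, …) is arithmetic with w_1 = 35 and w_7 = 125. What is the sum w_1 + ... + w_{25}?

Common difference d = (125 - 35) / (7 - 1) = 15.
w_i = 35 + (i - 1)·15.
w_{25} = 395; S = 25·(35 + 395)/2 = 5375.

5375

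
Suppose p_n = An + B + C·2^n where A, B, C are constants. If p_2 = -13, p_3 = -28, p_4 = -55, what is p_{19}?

-1572916

At n = 2, 3, 4: 2A + B + 4C = -13; 3A + B + 8C = -28; 4A + B + 16C = -55.
Subtracting the first from the second: A + 4C = -15.
Subtracting the second from the third: A + 8C = -27.
Solving: C = -3, A = -3, then B = 5.
Hence p_{19} = -3·19 + 5 + (-3)·524288 = -1572916.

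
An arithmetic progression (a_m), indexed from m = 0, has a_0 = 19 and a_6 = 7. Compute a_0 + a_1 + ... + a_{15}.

Common difference d = (7 - 19) / (6 - 0) = -2.
a_m = 19 + (m - 0)·(-2).
a_{15} = -11; S = 16·(19 + (-11))/2 = 64.

64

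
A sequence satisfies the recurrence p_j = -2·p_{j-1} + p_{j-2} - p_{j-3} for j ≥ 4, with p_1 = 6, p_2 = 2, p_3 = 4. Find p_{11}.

7304

Applying the relation repeatedly:
p_4 = -12;  p_5 = 26;  p_6 = -68;  p_7 = 174;  p_8 = -442;  p_9 = 1126;  p_{10} = -2868;  p_{11} = 7304.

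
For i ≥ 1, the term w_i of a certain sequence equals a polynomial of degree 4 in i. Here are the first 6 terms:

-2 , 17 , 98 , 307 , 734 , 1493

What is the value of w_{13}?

30718

1st diffs: 19, 81, 209, 427, 759.
2nd diffs: 62, 128, 218, 332.
3rd diffs: 66, 90, 114.
4th diffs: 24, 24 (constant).
Newton forward-difference form: w_i = -2 + 19·C(i-1,1) + 62·C(i-1,2) + 66·C(i-1,3) + 24·C(i-1,4).
At i = 13: i-1 = 12, so w_{13} = -2 + 228 + 4092 + 14520 + 11880 = 30718.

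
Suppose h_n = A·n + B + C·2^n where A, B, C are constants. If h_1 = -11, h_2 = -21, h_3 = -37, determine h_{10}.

At n = 1, 2, 3: A + B + 2C = -11; 2A + B + 4C = -21; 3A + B + 8C = -37.
Subtracting the first from the second: A + 2C = -10.
Subtracting the second from the third: A + 4C = -16.
Solving: C = -3, A = -4, then B = -1.
So h_n = -4·n + (-1) + (-3)·2^n; at n=10 this is -3113.

-3113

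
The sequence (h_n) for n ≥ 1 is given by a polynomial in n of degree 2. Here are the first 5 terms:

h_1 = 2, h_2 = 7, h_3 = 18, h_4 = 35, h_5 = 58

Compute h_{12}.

387

1st diffs: 5, 11, 17, 23.
2nd diffs: 6, 6, 6 (constant).
Newton forward-difference form: h_n = 2 + 5·C(n-1,1) + 6·C(n-1,2).
At n = 12: n-1 = 11, so h_{12} = 2 + 55 + 330 = 387.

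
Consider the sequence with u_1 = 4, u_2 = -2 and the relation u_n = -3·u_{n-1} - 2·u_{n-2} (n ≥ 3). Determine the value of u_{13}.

Compute successive terms:
u_3 = -2; u_4 = 10; u_5 = -26; …; u_{10} = 1018; u_{11} = -2042; u_{12} = 4090; u_{13} = -8186.
(Characteristic roots are -1 and -2.)

-8186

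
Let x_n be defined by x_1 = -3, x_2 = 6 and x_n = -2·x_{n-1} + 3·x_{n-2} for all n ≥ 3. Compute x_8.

4920

Applying the relation repeatedly:
x_3 = -21  x_4 = 60  x_5 = -183  x_6 = 546  x_7 = -1641  x_8 = 4920.
(Characteristic roots are 1 and -3.)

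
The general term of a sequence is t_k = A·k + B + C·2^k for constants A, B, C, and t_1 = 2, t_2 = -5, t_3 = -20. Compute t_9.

At k = 1, 2, 3: A + B + 2C = 2; 2A + B + 4C = -5; 3A + B + 8C = -20.
Subtracting the first from the second: A + 2C = -7.
Subtracting the second from the third: A + 4C = -15.
Solving: C = -4, A = 1, then B = 9.
So t_k = 1·k + 9 + (-4)·2^k; at k=9 this is -2030.

-2030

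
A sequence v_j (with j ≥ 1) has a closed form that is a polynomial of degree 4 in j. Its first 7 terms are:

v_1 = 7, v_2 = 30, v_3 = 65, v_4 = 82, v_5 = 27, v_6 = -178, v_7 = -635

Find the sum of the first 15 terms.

-105042

1st diffs: 23, 35, 17, -55, -205, -457.
2nd diffs: 12, -18, -72, -150, -252.
3rd diffs: -30, -54, -78, -102.
4th diffs: -24, -24, -24 (constant).
Newton forward-difference form: v_j = 7 + 23·C(j-1,1) + 12·C(j-1,2) + (-30)·C(j-1,3) + (-24)·C(j-1,4).
Continuing: …, -1470, -2833, -4898, -7863, …, v_{15} = -33523.
Summing j = 1..15 (15 terms) gives -105042.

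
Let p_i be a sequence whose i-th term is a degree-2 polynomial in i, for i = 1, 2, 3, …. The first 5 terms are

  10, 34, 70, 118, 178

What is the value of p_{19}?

2278

1st diffs: 24, 36, 48, 60.
2nd diffs: 12, 12, 12 (constant).
So p_i = 6i^2 + 6i - 2.
Evaluating at i = 19 gives p_{19} = 2278.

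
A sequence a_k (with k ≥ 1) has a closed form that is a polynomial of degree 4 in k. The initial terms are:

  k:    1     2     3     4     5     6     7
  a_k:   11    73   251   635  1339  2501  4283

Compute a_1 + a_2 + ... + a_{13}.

133393

1st diffs: 62, 178, 384, 704, 1162, 1782.
2nd diffs: 116, 206, 320, 458, 620.
3rd diffs: 90, 114, 138, 162.
4th diffs: 24, 24, 24 (constant).
Newton forward-difference form: a_k = 11 + 62·C(k-1,1) + 116·C(k-1,2) + 90·C(k-1,3) + 24·C(k-1,4).
Continuing: …, 6871, 10475, 15329, 21691, …, a_{13} = 40091.
Summing k = 1..13 (13 terms) gives 133393.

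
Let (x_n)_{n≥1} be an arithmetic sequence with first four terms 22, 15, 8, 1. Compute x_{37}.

-230

Common difference d = -7.
x_n = 22 + (n - 1)·(-7).
x_{37} = 22 + 36·(-7) = -230.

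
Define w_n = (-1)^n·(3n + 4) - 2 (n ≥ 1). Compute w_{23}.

-75

(-1)^23 = -1; 3n + 4 at n=23 is 73; so w_{23} = -75.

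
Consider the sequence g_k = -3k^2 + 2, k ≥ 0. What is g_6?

-106

g_6 = -3·6^2 + 2 = -106.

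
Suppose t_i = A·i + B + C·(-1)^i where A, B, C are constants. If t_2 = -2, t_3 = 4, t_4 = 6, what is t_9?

28

Plug in i = 2, 3, 4: 2A + B + C = -2; 3A + B - C = 4; 4A + B + C = 6.
Subtracting the first from the second: A - 2C = 6.
Subtracting the second from the third: A + 2C = 2.
Solving: C = -1, A = 4, then B = -9.
So t_i = 4·i + (-9) + (-1)·(-1)^i; at i=9 this is 28.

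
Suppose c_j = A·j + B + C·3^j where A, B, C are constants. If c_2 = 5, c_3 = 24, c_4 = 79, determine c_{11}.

Write the equations: 2A + B + 9C = 5; 3A + B + 27C = 24; 4A + B + 81C = 79.
Subtracting the first from the second: A + 18C = 19.
Subtracting the second from the third: A + 54C = 55.
Solving: C = 1, A = 1, then B = -6.
Therefore c_{11} = 11 + (-6) + 1·177147 = 177152.

177152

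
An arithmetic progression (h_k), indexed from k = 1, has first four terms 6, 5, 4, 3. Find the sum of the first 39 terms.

-507

Common difference d = -1.
h_k = 6 + (k - 1)·(-1).
h_{39} = -32; S = 39·(6 + (-32))/2 = -507.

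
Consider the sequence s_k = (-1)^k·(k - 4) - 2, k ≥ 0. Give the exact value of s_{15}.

(-1)^15 = -1; k - 4 at k=15 is 11; so s_{15} = -13.

-13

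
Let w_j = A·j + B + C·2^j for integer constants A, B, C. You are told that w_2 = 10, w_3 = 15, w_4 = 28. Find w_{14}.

32734

The three given values yield: 2A + B + 4C = 10; 3A + B + 8C = 15; 4A + B + 16C = 28.
Subtracting the first from the second: A + 4C = 5.
Subtracting the second from the third: A + 8C = 13.
Solving: C = 2, A = -3, then B = 8.
So w_j = -3·j + 8 + 2·2^j; at j=14 this is 32734.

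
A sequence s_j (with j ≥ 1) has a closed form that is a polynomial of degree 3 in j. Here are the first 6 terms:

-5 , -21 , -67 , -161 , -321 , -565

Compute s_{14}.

-7701

1st diffs: -16, -46, -94, -160, -244.
2nd diffs: -30, -48, -66, -84.
3rd diffs: -18, -18, -18 (constant).
Newton forward-difference form: s_j = -5 + (-16)·C(j-1,1) + (-30)·C(j-1,2) + (-18)·C(j-1,3).
At j = 14: j-1 = 13, so s_{14} = -5 - 208 - 2340 - 5148 = -7701.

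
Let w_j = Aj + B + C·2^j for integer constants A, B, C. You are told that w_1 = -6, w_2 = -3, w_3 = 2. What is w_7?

Write the equations: A + B + 2C = -6; 2A + B + 4C = -3; 3A + B + 8C = 2.
Subtracting the first from the second: A + 2C = 3.
Subtracting the second from the third: A + 4C = 5.
Solving: C = 1, A = 1, then B = -9.
Therefore w_7 = 7 + (-9) + 1·128 = 126.

126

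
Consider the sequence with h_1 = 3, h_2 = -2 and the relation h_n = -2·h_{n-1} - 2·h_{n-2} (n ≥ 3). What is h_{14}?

128

Compute successive terms:
h_3 = -2;  h_4 = 8;  h_5 = -12;  …;  h_{11} = -32;  h_{12} = 128;  h_{13} = -192;  h_{14} = 128.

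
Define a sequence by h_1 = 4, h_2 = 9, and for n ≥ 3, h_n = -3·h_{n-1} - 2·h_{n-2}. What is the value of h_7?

-815

Iterate the recurrence:
h_3 = -35, h_4 = 87, h_5 = -191, h_6 = 399, h_7 = -815.
(Characteristic roots are -1 and -2.)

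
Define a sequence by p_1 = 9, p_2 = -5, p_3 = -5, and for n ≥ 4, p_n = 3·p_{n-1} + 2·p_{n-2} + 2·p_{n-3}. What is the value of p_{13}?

p_4 = -7; p_5 = -41; p_6 = -147; p_7 = -537; p_8 = -1987; p_9 = -7329; p_{10} = -27035; p_{11} = -99737; p_{12} = -367939; p_{13} = -1357361.

-1357361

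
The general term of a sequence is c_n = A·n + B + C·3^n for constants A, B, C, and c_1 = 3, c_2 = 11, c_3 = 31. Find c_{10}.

Plug in n = 1, 2, 3: A + B + 3C = 3; 2A + B + 9C = 11; 3A + B + 27C = 31.
Subtracting the first from the second: A + 6C = 8.
Subtracting the second from the third: A + 18C = 20.
Solving: C = 1, A = 2, then B = -2.
So c_n = 2·n + (-2) + 1·3^n; at n=10 this is 59067.

59067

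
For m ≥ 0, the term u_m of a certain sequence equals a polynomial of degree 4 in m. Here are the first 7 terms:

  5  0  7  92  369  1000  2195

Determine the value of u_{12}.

39017

1st diffs: -5, 7, 85, 277, 631, 1195.
2nd diffs: 12, 78, 192, 354, 564.
3rd diffs: 66, 114, 162, 210.
4th diffs: 48, 48, 48 (constant).
So u_m = 2m^4 - m^3 - 5m^2 - m + 5.
Evaluating at m = 12 gives u_{12} = 39017.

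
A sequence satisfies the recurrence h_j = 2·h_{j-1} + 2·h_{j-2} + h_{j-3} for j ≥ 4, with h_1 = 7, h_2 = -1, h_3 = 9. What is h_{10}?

Compute successive terms:
h_4 = 23;  h_5 = 63;  h_6 = 181;  h_7 = 511;  h_8 = 1447;  h_9 = 4097;  h_{10} = 11599.

11599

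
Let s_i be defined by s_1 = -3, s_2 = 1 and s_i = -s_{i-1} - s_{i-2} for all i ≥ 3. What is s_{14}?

1

Step forward from the initial values:
s_3 = 2, s_4 = -3, s_5 = 1, …, s_{11} = 1, s_{12} = 2, s_{13} = -3, s_{14} = 1.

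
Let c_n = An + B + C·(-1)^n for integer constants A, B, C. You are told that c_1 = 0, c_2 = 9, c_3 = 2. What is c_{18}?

25

The three given values yield: A + B - C = 0; 2A + B + C = 9; 3A + B - C = 2.
Subtracting the first from the second: A + 2C = 9.
Subtracting the second from the third: A - 2C = -7.
Solving: C = 4, A = 1, then B = 3.
Hence c_{18} = 1·18 + 3 + 4·1 = 25.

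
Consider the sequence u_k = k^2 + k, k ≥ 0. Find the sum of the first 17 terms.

1632

Over k = 0..16: Σk = 136, Σk² = 1496.
Total = (1)·1496 + (1)·136 = 1632.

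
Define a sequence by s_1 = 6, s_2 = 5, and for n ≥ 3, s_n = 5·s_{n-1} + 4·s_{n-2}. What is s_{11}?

52212769

Iterate the recurrence:
s_3 = 49; s_4 = 265; s_5 = 1521; s_6 = 8665; s_7 = 49409; s_8 = 281705; s_9 = 1606161; s_{10} = 9157625; s_{11} = 52212769.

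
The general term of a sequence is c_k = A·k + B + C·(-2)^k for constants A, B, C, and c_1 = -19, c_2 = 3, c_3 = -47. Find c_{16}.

262103

Write the equations: A + B - 2C = -19; 2A + B + 4C = 3; 3A + B - 8C = -47.
Subtracting the first from the second: A + 6C = 22.
Subtracting the second from the third: A - 12C = -50.
Solving: C = 4, A = -2, then B = -9.
So c_k = -2·k + (-9) + 4·(-2)^k; at k=16 this is 262103.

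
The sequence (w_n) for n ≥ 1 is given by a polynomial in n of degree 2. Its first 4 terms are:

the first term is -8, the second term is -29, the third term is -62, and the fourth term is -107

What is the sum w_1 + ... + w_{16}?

-9368

1st diffs: -21, -33, -45.
2nd diffs: -12, -12 (constant).
Newton forward-difference form: w_n = -8 + (-21)·C(n-1,1) + (-12)·C(n-1,2).
Continuing: …, -164, -233, -314, -407, …, w_{16} = -1583.
Summing n = 1..16 (16 terms) gives -9368.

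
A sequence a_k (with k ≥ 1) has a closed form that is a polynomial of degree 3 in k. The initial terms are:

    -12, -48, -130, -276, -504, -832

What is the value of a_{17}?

-16188

1st diffs: -36, -82, -146, -228, -328.
2nd diffs: -46, -64, -82, -100.
3rd diffs: -18, -18, -18 (constant).
Newton forward-difference form: a_k = -12 + (-36)·C(k-1,1) + (-46)·C(k-1,2) + (-18)·C(k-1,3).
At k = 17: k-1 = 16, so a_{17} = -12 - 576 - 5520 - 10080 = -16188.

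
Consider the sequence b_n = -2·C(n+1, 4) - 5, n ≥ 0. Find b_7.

-145

C(8, 4) = 70, so b_7 = -145.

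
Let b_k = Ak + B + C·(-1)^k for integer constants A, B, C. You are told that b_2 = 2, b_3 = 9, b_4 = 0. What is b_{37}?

-25

The three given values yield: 2A + B + C = 2; 3A + B - C = 9; 4A + B + C = 0.
Subtracting the first from the second: A - 2C = 7.
Subtracting the second from the third: A + 2C = -9.
Solving: C = -4, A = -1, then B = 8.
So b_k = -1·k + 8 + (-4)·(-1)^k; at k=37 this is -25.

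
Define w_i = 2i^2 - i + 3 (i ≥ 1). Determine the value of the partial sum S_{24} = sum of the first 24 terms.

Over i = 1..24: Σi = 300, Σi² = 4900.
Total = (2)·4900 + (-1)·300 + (3)·24 = 9572.

9572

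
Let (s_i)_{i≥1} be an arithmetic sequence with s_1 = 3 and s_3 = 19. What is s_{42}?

Common difference d = (19 - 3) / (3 - 1) = 8.
s_i = 3 + (i - 1)·8.
s_{42} = 3 + 41·8 = 331.

331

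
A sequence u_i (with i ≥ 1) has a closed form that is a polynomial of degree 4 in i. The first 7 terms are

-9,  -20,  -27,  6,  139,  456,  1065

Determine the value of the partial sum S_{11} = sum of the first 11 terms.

1st diffs: -11, -7, 33, 133, 317, 609.
2nd diffs: 4, 40, 100, 184, 292.
3rd diffs: 36, 60, 84, 108.
4th diffs: 24, 24, 24 (constant).
Newton forward-difference form: u_i = -9 + (-11)·C(i-1,1) + 4·C(i-1,2) + 36·C(i-1,3) + 24·C(i-1,4).
Continuing: 2098, 3711, 6084, 9421.
Summing i = 1..11 (11 terms) gives 22924.

22924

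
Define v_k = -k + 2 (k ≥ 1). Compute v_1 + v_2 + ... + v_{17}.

Over k = 1..17: Σk = 153.
Total = (-1)·153 + (2)·17 = -119.

-119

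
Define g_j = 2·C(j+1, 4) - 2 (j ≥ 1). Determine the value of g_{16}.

4758

C(17, 4) = 2380, so g_{16} = 4758.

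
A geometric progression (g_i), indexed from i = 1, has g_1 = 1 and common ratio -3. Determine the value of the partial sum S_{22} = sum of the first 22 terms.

g_i = 1·(-3)^(i-1).
S = 1·((-3)^22 - 1)/(-3 - 1) = 1·(31381059609 - 1)/(-4) = -7845264902.

-7845264902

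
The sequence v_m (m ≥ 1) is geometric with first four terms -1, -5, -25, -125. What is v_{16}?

Common ratio r = 5.
v_m = (-1)·5^(m-1).
v_{16} = (-1)·5^15 = -30517578125.

-30517578125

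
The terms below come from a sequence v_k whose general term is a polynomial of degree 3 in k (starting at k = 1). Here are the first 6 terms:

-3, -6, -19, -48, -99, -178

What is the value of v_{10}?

-894

1st diffs: -3, -13, -29, -51, -79.
2nd diffs: -10, -16, -22, -28.
3rd diffs: -6, -6, -6 (constant).
Newton forward-difference form: v_k = -3 + (-3)·C(k-1,1) + (-10)·C(k-1,2) + (-6)·C(k-1,3).
At k = 10: k-1 = 9, so v_{10} = -3 - 27 - 360 - 504 = -894.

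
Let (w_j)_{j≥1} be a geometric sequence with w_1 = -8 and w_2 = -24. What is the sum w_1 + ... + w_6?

-2912

Common ratio r = 3.
w_j = (-8)·3^(j-1).
S = (-8)·(3^6 - 1)/(3 - 1) = (-8)·(729 - 1)/(2) = -2912.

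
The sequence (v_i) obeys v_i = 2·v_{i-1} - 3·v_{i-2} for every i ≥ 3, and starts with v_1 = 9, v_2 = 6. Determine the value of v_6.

Applying the relation repeatedly:
v_3 = -15; v_4 = -48; v_5 = -51; v_6 = 42.

42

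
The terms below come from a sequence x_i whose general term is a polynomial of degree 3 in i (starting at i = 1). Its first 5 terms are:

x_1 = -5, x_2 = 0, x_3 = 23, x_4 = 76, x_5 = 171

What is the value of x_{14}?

4896

1st diffs: 5, 23, 53, 95.
2nd diffs: 18, 30, 42.
3rd diffs: 12, 12 (constant).
Newton forward-difference form: x_i = -5 + 5·C(i-1,1) + 18·C(i-1,2) + 12·C(i-1,3).
At i = 14: i-1 = 13, so x_{14} = -5 + 65 + 1404 + 3432 = 4896.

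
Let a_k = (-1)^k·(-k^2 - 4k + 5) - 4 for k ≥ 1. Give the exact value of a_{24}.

-671

(-1)^24 = 1; -k^2 - 4k + 5 at k=24 is -667; so a_{24} = -671.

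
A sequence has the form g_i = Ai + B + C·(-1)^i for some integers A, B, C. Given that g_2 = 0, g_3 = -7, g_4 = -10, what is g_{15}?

-67

The three given values yield: 2A + B + C = 0; 3A + B - C = -7; 4A + B + C = -10.
Subtracting the first from the second: A - 2C = -7.
Subtracting the second from the third: A + 2C = -3.
Solving: C = 1, A = -5, then B = 9.
Therefore g_{15} = -75 + 9 + 1·(-1) = -67.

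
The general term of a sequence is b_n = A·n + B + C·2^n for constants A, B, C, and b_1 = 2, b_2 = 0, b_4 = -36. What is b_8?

-972

Write the equations: A + B + 2C = 2; 2A + B + 4C = 0; 4A + B + 16C = -36.
Subtracting the first from the second: A + 2C = -2.
Subtracting the second from the third: 2A + 12C = -36.
Solving: C = -4, A = 6, then B = 4.
Therefore b_8 = 48 + 4 + (-4)·256 = -972.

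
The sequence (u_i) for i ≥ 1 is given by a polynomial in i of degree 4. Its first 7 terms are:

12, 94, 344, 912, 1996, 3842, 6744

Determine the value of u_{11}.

36472

1st diffs: 82, 250, 568, 1084, 1846, 2902.
2nd diffs: 168, 318, 516, 762, 1056.
3rd diffs: 150, 198, 246, 294.
4th diffs: 48, 48, 48 (constant).
Newton forward-difference form: u_i = 12 + 82·C(i-1,1) + 168·C(i-1,2) + 150·C(i-1,3) + 48·C(i-1,4).
At i = 11: i-1 = 10, so u_{11} = 12 + 820 + 7560 + 18000 + 10080 = 36472.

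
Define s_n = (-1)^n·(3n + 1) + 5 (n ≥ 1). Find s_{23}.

(-1)^23 = -1; 3n + 1 at n=23 is 70; so s_{23} = -65.

-65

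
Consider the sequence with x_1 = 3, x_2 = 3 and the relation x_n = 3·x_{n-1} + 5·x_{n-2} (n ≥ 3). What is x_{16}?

2655230847

Compute successive terms:
x_3 = 24, x_4 = 87, x_5 = 381, …, x_{13} = 36029451, x_{14} = 151056363, x_{15} = 633316344, x_{16} = 2655230847.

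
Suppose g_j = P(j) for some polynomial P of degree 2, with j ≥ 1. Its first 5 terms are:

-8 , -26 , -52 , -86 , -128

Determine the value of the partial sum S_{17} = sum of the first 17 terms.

-8024

1st diffs: -18, -26, -34, -42.
2nd diffs: -8, -8, -8 (constant).
Newton forward-difference form: g_j = -8 + (-18)·C(j-1,1) + (-8)·C(j-1,2).
Continuing: …, -178, -236, -302, -376, …, g_{17} = -1256.
Summing j = 1..17 (17 terms) gives -8024.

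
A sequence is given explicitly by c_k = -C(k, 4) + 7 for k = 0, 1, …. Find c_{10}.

C(10, 4) = 210, so c_{10} = -203.

-203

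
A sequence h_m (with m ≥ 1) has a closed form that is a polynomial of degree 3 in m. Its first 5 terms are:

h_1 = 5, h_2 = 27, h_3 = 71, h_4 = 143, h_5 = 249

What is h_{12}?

1st diffs: 22, 44, 72, 106.
2nd diffs: 22, 28, 34.
3rd diffs: 6, 6 (constant).
Newton forward-difference form: h_m = 5 + 22·C(m-1,1) + 22·C(m-1,2) + 6·C(m-1,3).
At m = 12: m-1 = 11, so h_{12} = 5 + 242 + 1210 + 990 = 2447.

2447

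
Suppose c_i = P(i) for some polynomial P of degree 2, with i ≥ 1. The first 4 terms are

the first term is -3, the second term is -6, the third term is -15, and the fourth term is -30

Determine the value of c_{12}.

1st diffs: -3, -9, -15.
2nd diffs: -6, -6 (constant).
Newton forward-difference form: c_i = -3 + (-3)·C(i-1,1) + (-6)·C(i-1,2).
At i = 12: i-1 = 11, so c_{12} = -3 - 33 - 330 = -366.

-366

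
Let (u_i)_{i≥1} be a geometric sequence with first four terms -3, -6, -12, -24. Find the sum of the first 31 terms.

Common ratio r = 2.
u_i = (-3)·2^(i-1).
S = (-3)·(2^31 - 1)/(2 - 1) = (-3)·(2147483648 - 1)/(1) = -6442450941.

-6442450941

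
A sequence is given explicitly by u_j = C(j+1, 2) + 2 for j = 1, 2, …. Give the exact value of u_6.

C(7, 2) = 21, so u_6 = 23.

23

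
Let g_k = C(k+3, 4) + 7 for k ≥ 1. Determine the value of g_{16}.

3883

C(19, 4) = 3876, so g_{16} = 3883.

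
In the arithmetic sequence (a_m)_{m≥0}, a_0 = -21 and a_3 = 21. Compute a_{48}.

Common difference d = (21 - (-21)) / (3 - 0) = 14.
a_m = -21 + (m - 0)·14.
a_{48} = -21 + 48·14 = 651.

651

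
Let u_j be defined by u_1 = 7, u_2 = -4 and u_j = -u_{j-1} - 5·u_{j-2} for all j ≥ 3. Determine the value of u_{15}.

Compute successive terms:
u_3 = -31  u_4 = 51  u_5 = 104  …  u_{12} = 28761  u_{13} = -100681  u_{14} = -43124  u_{15} = 546529.

546529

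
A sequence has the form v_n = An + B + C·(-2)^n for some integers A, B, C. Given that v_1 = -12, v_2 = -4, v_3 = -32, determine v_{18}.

524212

The three given values yield: A + B - 2C = -12; 2A + B + 4C = -4; 3A + B - 8C = -32.
Subtracting the first from the second: A + 6C = 8.
Subtracting the second from the third: A - 12C = -28.
Solving: C = 2, A = -4, then B = -4.
Therefore v_{18} = -72 + (-4) + 2·262144 = 524212.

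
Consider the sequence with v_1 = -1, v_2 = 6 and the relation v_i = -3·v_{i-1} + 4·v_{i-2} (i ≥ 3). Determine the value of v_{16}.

1503238554

v_3 = -22;  v_4 = 90;  v_5 = -358;  …;  v_{13} = -23488102;  v_{14} = 93952410;  v_{15} = -375809638;  v_{16} = 1503238554.
(Characteristic roots are 1 and -4.)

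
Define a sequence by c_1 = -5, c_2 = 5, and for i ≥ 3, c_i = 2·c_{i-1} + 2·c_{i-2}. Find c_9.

1200

Compute successive terms:
c_3 = 0, c_4 = 10, c_5 = 20, c_6 = 60, c_7 = 160, c_8 = 440, c_9 = 1200.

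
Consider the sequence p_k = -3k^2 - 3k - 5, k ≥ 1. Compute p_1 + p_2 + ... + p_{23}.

-13915

Over k = 1..23: Σk = 276, Σk² = 4324.
Total = (-3)·4324 + (-3)·276 + (-5)·23 = -13915.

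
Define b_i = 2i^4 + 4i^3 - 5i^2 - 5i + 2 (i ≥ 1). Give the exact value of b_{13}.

b_{13} = 2·13^4 + 4·13^3 - 5·13^2 - 5·13 + 2 = 65002.

65002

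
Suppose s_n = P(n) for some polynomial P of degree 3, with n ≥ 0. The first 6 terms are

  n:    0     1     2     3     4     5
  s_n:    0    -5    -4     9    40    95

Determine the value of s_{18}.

1st diffs: -5, 1, 13, 31, 55.
2nd diffs: 6, 12, 18, 24.
3rd diffs: 6, 6, 6 (constant).
Newton forward-difference form: s_n = (-5)·C(n,1) + 6·C(n,2) + 6·C(n,3).
At n = 18: n = 18, so s_{18} = -90 + 918 + 4896 = 5724.

5724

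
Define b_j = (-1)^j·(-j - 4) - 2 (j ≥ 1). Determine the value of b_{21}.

23

(-1)^21 = -1; -j - 4 at j=21 is -25; so b_{21} = 23.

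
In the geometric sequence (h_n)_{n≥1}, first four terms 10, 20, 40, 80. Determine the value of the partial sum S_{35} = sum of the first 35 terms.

343597383670

Common ratio r = 2.
h_n = 10·2^(n-1).
S = 10·(2^35 - 1)/(2 - 1) = 10·(34359738368 - 1)/(1) = 343597383670.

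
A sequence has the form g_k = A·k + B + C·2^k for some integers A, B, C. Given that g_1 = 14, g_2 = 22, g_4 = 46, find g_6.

106

At k = 1, 2, 4: A + B + 2C = 14; 2A + B + 4C = 22; 4A + B + 16C = 46.
Subtracting the first from the second: A + 2C = 8.
Subtracting the second from the third: 2A + 12C = 24.
Solving: C = 1, A = 6, then B = 6.
Hence g_6 = 6·6 + 6 + 1·64 = 106.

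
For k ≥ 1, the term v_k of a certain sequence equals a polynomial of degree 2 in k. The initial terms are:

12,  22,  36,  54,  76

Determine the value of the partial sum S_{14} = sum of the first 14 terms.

1st diffs: 10, 14, 18, 22.
2nd diffs: 4, 4, 4 (constant).
So v_k = 2k^2 + 4k + 6.
Continuing: …, 102, 132, 166, 204, …, v_{14} = 454.
Summing k = 1..14 (14 terms) gives 2534.

2534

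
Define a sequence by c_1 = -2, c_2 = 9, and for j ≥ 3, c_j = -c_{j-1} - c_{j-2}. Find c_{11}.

Step forward from the initial values:
c_3 = -7;  c_4 = -2;  c_5 = 9;  c_6 = -7;  c_7 = -2;  c_8 = 9;  c_9 = -7;  c_{10} = -2;  c_{11} = 9.

9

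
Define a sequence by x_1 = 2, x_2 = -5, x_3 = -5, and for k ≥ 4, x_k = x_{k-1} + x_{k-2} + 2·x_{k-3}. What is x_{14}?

-9365

Applying the relation repeatedly:
x_4 = -6  x_5 = -21  x_6 = -37  …  x_{11} = -1173  x_{12} = -2341  x_{13} = -4678  x_{14} = -9365.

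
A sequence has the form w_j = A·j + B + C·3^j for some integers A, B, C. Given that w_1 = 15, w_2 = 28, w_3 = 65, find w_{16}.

86093466

Plug in j = 1, 2, 3: A + B + 3C = 15; 2A + B + 9C = 28; 3A + B + 27C = 65.
Subtracting the first from the second: A + 6C = 13.
Subtracting the second from the third: A + 18C = 37.
Solving: C = 2, A = 1, then B = 8.
So w_j = 1·j + 8 + 2·3^j; at j=16 this is 86093466.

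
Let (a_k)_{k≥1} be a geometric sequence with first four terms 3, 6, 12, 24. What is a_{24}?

25165824

Common ratio r = 2.
a_k = 3·2^(k-1).
a_{24} = 3·2^23 = 25165824.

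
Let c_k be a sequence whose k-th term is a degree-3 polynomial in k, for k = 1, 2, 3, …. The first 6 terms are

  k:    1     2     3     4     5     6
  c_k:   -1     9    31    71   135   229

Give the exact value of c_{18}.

1st diffs: 10, 22, 40, 64, 94.
2nd diffs: 12, 18, 24, 30.
3rd diffs: 6, 6, 6 (constant).
Newton forward-difference form: c_k = -1 + 10·C(k-1,1) + 12·C(k-1,2) + 6·C(k-1,3).
At k = 18: k-1 = 17, so c_{18} = -1 + 170 + 1632 + 4080 = 5881.

5881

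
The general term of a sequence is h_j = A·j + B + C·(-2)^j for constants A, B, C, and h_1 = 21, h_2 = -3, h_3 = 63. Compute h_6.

The three given values yield: A + B - 2C = 21; 2A + B + 4C = -3; 3A + B - 8C = 63.
Subtracting the first from the second: A + 6C = -24.
Subtracting the second from the third: A - 12C = 66.
Solving: C = -5, A = 6, then B = 5.
Therefore h_6 = 36 + 5 + (-5)·64 = -279.

-279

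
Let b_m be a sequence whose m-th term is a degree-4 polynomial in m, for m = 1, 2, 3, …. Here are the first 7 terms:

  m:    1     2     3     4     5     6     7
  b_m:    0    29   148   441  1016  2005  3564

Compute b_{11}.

1st diffs: 29, 119, 293, 575, 989, 1559.
2nd diffs: 90, 174, 282, 414, 570.
3rd diffs: 84, 108, 132, 156.
4th diffs: 24, 24, 24 (constant).
Newton forward-difference form: b_m = 29·C(m-1,1) + 90·C(m-1,2) + 84·C(m-1,3) + 24·C(m-1,4).
At m = 11: m-1 = 10, so b_{11} = 290 + 4050 + 10080 + 5040 = 19460.

19460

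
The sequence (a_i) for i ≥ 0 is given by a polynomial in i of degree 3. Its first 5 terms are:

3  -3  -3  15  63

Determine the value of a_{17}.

1st diffs: -6, 0, 18, 48.
2nd diffs: 6, 18, 30.
3rd diffs: 12, 12 (constant).
Newton forward-difference form: a_i = 3 + (-6)·C(i,1) + 6·C(i,2) + 12·C(i,3).
At i = 17: i = 17, so a_{17} = 3 - 102 + 816 + 8160 = 8877.

8877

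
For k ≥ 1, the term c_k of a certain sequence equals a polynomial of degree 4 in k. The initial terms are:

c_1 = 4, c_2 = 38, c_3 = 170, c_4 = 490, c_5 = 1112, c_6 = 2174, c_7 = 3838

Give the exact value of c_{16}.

1st diffs: 34, 132, 320, 622, 1062, 1664.
2nd diffs: 98, 188, 302, 440, 602.
3rd diffs: 90, 114, 138, 162.
4th diffs: 24, 24, 24 (constant).
Newton forward-difference form: c_k = 4 + 34·C(k-1,1) + 98·C(k-1,2) + 90·C(k-1,3) + 24·C(k-1,4).
At k = 16: k-1 = 15, so c_{16} = 4 + 510 + 10290 + 40950 + 32760 = 84514.

84514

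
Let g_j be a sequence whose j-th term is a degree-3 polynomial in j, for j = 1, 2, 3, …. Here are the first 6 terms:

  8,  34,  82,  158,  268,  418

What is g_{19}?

1st diffs: 26, 48, 76, 110, 150.
2nd diffs: 22, 28, 34, 40.
3rd diffs: 6, 6, 6 (constant).
Newton forward-difference form: g_j = 8 + 26·C(j-1,1) + 22·C(j-1,2) + 6·C(j-1,3).
At j = 19: j-1 = 18, so g_{19} = 8 + 468 + 3366 + 4896 = 8738.

8738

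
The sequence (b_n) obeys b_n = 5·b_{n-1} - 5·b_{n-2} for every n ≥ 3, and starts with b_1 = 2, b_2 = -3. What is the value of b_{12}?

-3584375

Step forward from the initial values:
b_3 = -25  b_4 = -110  b_5 = -425  b_6 = -1575  b_7 = -5750  b_8 = -20875  b_9 = -75625  b_{10} = -273750  b_{11} = -990625  b_{12} = -3584375.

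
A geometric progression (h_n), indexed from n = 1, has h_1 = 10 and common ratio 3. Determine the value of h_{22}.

h_n = 10·3^(n-1).
h_{22} = 10·3^21 = 104603532030.

104603532030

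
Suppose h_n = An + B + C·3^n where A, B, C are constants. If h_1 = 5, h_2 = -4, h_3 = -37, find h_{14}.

At n = 1, 2, 3: A + B + 3C = 5; 2A + B + 9C = -4; 3A + B + 27C = -37.
Subtracting the first from the second: A + 6C = -9.
Subtracting the second from the third: A + 18C = -33.
Solving: C = -2, A = 3, then B = 8.
Therefore h_{14} = 42 + 8 + (-2)·4782969 = -9565888.

-9565888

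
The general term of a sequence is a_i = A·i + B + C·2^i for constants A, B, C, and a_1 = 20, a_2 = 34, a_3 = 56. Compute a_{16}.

262246

The three given values yield: A + B + 2C = 20; 2A + B + 4C = 34; 3A + B + 8C = 56.
Subtracting the first from the second: A + 2C = 14.
Subtracting the second from the third: A + 4C = 22.
Solving: C = 4, A = 6, then B = 6.
Therefore a_{16} = 96 + 6 + 4·65536 = 262246.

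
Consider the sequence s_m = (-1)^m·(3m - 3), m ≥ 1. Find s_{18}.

(-1)^18 = 1; 3m - 3 at m=18 is 51; so s_{18} = 51.

51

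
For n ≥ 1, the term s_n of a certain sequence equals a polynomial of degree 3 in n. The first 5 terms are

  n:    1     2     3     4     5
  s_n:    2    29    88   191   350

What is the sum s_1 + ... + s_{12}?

1st diffs: 27, 59, 103, 159.
2nd diffs: 32, 44, 56.
3rd diffs: 12, 12 (constant).
Newton forward-difference form: s_n = 2 + 27·C(n-1,1) + 32·C(n-1,2) + 12·C(n-1,3).
Continuing: …, 577, 884, 1283, 1786, …, s_{12} = 4039.
Summing n = 1..12 (12 terms) gives 14786.

14786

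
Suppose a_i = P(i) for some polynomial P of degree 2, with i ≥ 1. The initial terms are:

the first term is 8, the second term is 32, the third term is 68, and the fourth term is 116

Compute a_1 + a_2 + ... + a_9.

1944

1st diffs: 24, 36, 48.
2nd diffs: 12, 12 (constant).
Newton forward-difference form: a_i = 8 + 24·C(i-1,1) + 12·C(i-1,2).
Continuing: …, 176, 248, 332, 428, …, a_9 = 536.
Summing i = 1..9 (9 terms) gives 1944.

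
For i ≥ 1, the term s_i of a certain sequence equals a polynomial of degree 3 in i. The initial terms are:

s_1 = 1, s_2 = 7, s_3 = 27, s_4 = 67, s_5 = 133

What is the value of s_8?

1st diffs: 6, 20, 40, 66.
2nd diffs: 14, 20, 26.
3rd diffs: 6, 6 (constant).
Newton forward-difference form: s_i = 1 + 6·C(i-1,1) + 14·C(i-1,2) + 6·C(i-1,3).
At i = 8: i-1 = 7, so s_8 = 1 + 42 + 294 + 210 = 547.

547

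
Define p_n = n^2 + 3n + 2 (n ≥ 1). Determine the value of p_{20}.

462

p_{20} = 1·20^2 + 3·20 + 2 = 462.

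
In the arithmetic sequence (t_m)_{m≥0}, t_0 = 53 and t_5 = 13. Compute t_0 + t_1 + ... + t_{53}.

-8586

Common difference d = (13 - 53) / (5 - 0) = -8.
t_m = 53 + (m - 0)·(-8).
t_{53} = -371; S = 54·(53 + (-371))/2 = -8586.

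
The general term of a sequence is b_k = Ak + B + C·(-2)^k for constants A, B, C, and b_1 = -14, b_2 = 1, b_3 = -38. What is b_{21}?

Plug in k = 1, 2, 3: A + B - 2C = -14; 2A + B + 4C = 1; 3A + B - 8C = -38.
Subtracting the first from the second: A + 6C = 15.
Subtracting the second from the third: A - 12C = -39.
Solving: C = 3, A = -3, then B = -5.
Hence b_{21} = -3·21 + (-5) + 3·(-2097152) = -6291524.

-6291524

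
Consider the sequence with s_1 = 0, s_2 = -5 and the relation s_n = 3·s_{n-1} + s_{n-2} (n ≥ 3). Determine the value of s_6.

-545

s_3 = -15, s_4 = -50, s_5 = -165, s_6 = -545.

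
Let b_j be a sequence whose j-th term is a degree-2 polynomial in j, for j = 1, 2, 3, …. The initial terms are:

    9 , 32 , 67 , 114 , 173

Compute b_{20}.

1st diffs: 23, 35, 47, 59.
2nd diffs: 12, 12, 12 (constant).
So b_j = 6j^2 + 5j - 2.
Evaluating at j = 20 gives b_{20} = 2498.

2498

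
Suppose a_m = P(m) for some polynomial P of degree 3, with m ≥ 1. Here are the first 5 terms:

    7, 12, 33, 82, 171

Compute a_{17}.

8727

1st diffs: 5, 21, 49, 89.
2nd diffs: 16, 28, 40.
3rd diffs: 12, 12 (constant).
So a_m = 2m^3 - 4m^2 + 3m + 6.
Evaluating at m = 17 gives a_{17} = 8727.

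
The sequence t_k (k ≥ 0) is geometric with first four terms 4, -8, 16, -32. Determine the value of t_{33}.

-34359738368

Common ratio r = -2.
t_k = 4·(-2)^(k-0).
t_{33} = 4·(-2)^33 = -34359738368.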